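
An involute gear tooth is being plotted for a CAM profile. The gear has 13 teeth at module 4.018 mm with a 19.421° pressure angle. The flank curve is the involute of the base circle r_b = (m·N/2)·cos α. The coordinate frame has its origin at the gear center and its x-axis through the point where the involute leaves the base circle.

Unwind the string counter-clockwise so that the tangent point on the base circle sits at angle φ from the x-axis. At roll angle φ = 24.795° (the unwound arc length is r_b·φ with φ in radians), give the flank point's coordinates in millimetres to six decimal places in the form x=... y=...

pitch radius r_p = m·N/2 = 4.018·13/2 = 26.117000
base radius r_b = r_p·cos α = 26.117000·cos 19.421° = 24.630965
roll angle φ = 24.795° = 0.43275439 rad
x = r_b·(cos φ + φ·sin φ) = 24.630965·(0.90781408 + 0.43275439·0.41937286) = 26.830498
y = r_b·(sin φ − φ·cos φ) = 24.630965·(0.41937286 − 0.43275439·0.90781408) = 0.653024

x=26.830498 y=0.653024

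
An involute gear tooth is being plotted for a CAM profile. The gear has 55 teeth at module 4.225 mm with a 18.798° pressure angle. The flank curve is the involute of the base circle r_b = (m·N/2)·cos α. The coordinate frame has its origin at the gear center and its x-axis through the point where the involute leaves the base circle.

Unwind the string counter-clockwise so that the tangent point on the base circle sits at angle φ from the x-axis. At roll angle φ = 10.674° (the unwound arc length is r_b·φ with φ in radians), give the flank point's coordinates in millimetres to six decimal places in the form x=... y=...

x=111.882268 y=0.236232

pitch radius r_p = m·N/2 = 4.225·55/2 = 116.187500
base radius r_b = r_p·cos α = 116.187500·cos 18.798° = 109.990118
roll angle φ = 10.674° = 0.18629644 rad
x = r_b·(cos φ + φ·sin φ) = 109.990118·(0.98269695 + 0.18629644·0.18522070) = 111.882268
y = r_b·(sin φ − φ·cos φ) = 109.990118·(0.18522070 − 0.18629644·0.98269695) = 0.236232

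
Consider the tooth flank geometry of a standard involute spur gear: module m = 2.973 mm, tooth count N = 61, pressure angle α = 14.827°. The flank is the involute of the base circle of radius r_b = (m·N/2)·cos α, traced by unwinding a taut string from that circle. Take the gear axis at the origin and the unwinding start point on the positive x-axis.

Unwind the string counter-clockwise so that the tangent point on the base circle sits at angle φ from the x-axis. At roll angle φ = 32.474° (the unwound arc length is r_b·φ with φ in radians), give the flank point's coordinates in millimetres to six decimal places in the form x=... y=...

x=100.625944 y=5.150984

pitch radius r_p = m·N/2 = 2.973·61/2 = 90.676500
base radius r_b = r_p·cos α = 90.676500·cos 14.827° = 87.657236
roll angle φ = 32.474° = 0.56677822 rad
x = r_b·(cos φ + φ·sin φ) = 87.657236·(0.84363518 + 0.56677822·0.53691683) = 100.625944
y = r_b·(sin φ − φ·cos φ) = 87.657236·(0.53691683 − 0.56677822·0.84363518) = 5.150984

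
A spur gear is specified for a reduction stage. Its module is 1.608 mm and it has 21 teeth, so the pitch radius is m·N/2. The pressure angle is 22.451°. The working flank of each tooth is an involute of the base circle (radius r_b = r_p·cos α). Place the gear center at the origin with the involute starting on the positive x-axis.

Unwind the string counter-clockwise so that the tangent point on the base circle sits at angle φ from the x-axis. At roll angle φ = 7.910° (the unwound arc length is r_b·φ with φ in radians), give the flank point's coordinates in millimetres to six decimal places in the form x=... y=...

pitch radius r_p = m·N/2 = 1.608·21/2 = 16.884000
base radius r_b = r_p·cos α = 16.884000·cos 22.451° = 15.604302
roll angle φ = 7.910° = 0.13805554 rad
x = r_b·(cos φ + φ·sin φ) = 15.604302·(0.99048546 + 0.13805554·0.13761742) = 15.752298
y = r_b·(sin φ − φ·cos φ) = 15.604302·(0.13761742 − 0.13805554·0.99048546) = 0.013660

x=15.752298 y=0.013660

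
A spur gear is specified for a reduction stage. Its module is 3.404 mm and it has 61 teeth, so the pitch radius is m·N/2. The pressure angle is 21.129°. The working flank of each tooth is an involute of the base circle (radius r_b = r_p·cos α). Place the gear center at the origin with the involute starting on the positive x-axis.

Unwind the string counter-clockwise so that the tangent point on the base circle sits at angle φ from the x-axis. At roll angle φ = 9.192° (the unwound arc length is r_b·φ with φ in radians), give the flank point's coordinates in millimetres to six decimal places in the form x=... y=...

x=98.080426 y=0.132950

pitch radius r_p = m·N/2 = 3.404·61/2 = 103.822000
base radius r_b = r_p·cos α = 103.822000·cos 21.129° = 96.842172
roll angle φ = 9.192° = 0.16043066 rad
x = r_b·(cos φ + φ·sin φ) = 96.842172·(0.98715858 + 0.16043066·0.15974336) = 98.080426
y = r_b·(sin φ − φ·cos φ) = 96.842172·(0.15974336 − 0.16043066·0.98715858) = 0.132950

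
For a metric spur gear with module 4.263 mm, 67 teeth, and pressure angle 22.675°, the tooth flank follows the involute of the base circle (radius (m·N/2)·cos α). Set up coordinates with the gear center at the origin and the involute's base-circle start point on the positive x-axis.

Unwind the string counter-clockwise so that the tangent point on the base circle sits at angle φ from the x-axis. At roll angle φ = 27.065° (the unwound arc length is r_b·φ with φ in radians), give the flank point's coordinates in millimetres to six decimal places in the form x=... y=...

pitch radius r_p = m·N/2 = 4.263·67/2 = 142.810500
base radius r_b = r_p·cos α = 142.810500·cos 22.675° = 131.772160
roll angle φ = 27.065° = 0.47237336 rad
x = r_b·(cos φ + φ·sin φ) = 131.772160·(0.89049092 + 0.47237336·0.45500102) = 145.663750
y = r_b·(sin φ − φ·cos φ) = 131.772160·(0.45500102 − 0.47237336·0.89049092) = 4.527274

x=145.663750 y=4.527274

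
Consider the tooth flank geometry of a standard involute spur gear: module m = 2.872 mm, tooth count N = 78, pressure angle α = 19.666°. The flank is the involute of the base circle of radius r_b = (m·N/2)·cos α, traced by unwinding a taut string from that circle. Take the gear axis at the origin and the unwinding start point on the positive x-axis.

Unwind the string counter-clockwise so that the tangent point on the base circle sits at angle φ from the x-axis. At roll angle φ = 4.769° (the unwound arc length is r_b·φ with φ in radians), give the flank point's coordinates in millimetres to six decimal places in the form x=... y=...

x=105.839353 y=0.020260

pitch radius r_p = m·N/2 = 2.872·78/2 = 112.008000
base radius r_b = r_p·cos α = 112.008000·cos 19.666° = 105.474620
roll angle φ = 4.769° = 0.08323475 rad
x = r_b·(cos φ + φ·sin φ) = 105.474620·(0.99653799 + 0.08323475·0.08313868) = 105.839353
y = r_b·(sin φ − φ·cos φ) = 105.474620·(0.08313868 − 0.08323475·0.99653799) = 0.020260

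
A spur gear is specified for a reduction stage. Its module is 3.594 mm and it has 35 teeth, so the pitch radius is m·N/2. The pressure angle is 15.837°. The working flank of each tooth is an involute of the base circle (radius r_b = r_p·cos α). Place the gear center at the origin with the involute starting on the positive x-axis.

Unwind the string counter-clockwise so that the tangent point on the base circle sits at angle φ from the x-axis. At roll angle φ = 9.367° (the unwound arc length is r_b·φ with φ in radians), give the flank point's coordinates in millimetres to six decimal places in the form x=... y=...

x=61.310838 y=0.087894

pitch radius r_p = m·N/2 = 3.594·35/2 = 62.895000
base radius r_b = r_p·cos α = 62.895000·cos 15.837° = 60.507629
roll angle φ = 9.367° = 0.16348499 rad
x = r_b·(cos φ + φ·sin φ) = 60.507629·(0.98666607 + 0.16348499·0.16275771) = 61.310838
y = r_b·(sin φ − φ·cos φ) = 60.507629·(0.16275771 − 0.16348499·0.98666607) = 0.087894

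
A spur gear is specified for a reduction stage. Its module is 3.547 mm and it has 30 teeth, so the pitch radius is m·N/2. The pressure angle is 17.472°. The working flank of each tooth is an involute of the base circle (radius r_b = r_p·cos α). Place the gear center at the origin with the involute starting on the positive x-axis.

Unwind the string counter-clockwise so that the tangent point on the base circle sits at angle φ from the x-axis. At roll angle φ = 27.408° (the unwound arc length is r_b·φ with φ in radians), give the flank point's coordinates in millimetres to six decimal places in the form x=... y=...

pitch radius r_p = m·N/2 = 3.547·30/2 = 53.205000
base radius r_b = r_p·cos α = 53.205000·cos 17.472° = 50.750323
roll angle φ = 27.408° = 0.47835984 rad
x = r_b·(cos φ + φ·sin φ) = 50.750323·(0.88775112 + 0.47835984·0.46032374) = 56.228897
y = r_b·(sin φ − φ·cos φ) = 50.750323·(0.46032374 − 0.47835984·0.88775112) = 1.809719

x=56.228897 y=1.809719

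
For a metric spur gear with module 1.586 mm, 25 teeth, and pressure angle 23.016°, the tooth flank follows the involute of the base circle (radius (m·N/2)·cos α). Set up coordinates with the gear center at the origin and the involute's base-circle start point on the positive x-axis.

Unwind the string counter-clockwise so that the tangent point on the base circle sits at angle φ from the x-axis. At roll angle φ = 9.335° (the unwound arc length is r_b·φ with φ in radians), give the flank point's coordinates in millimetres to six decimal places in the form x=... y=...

pitch radius r_p = m·N/2 = 1.586·25/2 = 19.825000
base radius r_b = r_p·cos α = 19.825000·cos 23.016° = 18.246845
roll angle φ = 9.335° = 0.16292649 rad
x = r_b·(cos φ + φ·sin φ) = 18.246845·(0.98675681 + 0.16292649·0.16220663) = 18.487422
y = r_b·(sin φ − φ·cos φ) = 18.246845·(0.16220663 − 0.16292649·0.98675681) = 0.026235

x=18.487422 y=0.026235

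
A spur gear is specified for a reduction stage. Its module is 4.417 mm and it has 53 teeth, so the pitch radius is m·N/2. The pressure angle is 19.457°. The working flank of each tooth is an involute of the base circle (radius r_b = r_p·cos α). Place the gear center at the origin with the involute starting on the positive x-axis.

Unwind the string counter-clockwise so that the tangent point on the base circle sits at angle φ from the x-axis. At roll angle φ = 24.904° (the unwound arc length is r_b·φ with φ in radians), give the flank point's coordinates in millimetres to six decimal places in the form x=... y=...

pitch radius r_p = m·N/2 = 4.417·53/2 = 117.050500
base radius r_b = r_p·cos α = 117.050500·cos 19.457° = 110.365950
roll angle φ = 24.904° = 0.43465680 rad
x = r_b·(cos φ + φ·sin φ) = 110.365950·(0.90701462 + 0.43465680·0.42109914) = 120.304208
y = r_b·(sin φ − φ·cos φ) = 110.365950·(0.42109914 − 0.43465680·0.90701462) = 2.964326

x=120.304208 y=2.964326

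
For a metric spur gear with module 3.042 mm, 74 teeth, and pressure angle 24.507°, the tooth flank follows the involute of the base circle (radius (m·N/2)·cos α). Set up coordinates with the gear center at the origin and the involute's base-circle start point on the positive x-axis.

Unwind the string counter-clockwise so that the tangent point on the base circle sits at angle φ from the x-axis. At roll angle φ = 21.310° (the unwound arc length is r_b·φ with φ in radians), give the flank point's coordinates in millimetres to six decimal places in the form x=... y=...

x=109.254539 y=1.732213

pitch radius r_p = m·N/2 = 3.042·74/2 = 112.554000
base radius r_b = r_p·cos α = 112.554000·cos 24.507° = 102.414078
roll angle φ = 21.310° = 0.37192966 rad
x = r_b·(cos φ + φ·sin φ) = 102.414078·(0.93162781 + 0.37192966·0.36341384) = 109.254539
y = r_b·(sin φ − φ·cos φ) = 102.414078·(0.36341384 − 0.37192966·0.93162781) = 1.732213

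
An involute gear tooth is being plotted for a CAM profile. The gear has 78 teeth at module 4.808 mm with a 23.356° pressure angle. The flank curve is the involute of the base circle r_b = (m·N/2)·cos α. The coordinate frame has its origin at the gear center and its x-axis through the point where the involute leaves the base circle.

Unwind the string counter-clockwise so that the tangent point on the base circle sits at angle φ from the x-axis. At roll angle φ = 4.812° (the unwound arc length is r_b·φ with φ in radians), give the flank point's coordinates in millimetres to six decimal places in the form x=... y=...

pitch radius r_p = m·N/2 = 4.808·78/2 = 187.512000
base radius r_b = r_p·cos α = 187.512000·cos 23.356° = 172.147143
roll angle φ = 4.812° = 0.08398524 rad
x = r_b·(cos φ + φ·sin φ) = 172.147143·(0.99647531 + 0.08398524·0.08388655) = 172.753195
y = r_b·(sin φ − φ·cos φ) = 172.147143·(0.08388655 − 0.08398524·0.99647531) = 0.033969

x=172.753195 y=0.033969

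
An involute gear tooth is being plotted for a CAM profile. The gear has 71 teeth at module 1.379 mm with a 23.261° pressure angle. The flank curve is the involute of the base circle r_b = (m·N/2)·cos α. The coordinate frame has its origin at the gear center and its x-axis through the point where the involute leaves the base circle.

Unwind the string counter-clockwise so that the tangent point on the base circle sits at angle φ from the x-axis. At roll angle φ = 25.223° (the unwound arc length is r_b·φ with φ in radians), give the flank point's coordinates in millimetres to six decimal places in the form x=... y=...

pitch radius r_p = m·N/2 = 1.379·71/2 = 48.954500
base radius r_b = r_p·cos α = 48.954500·cos 23.261° = 44.975253
roll angle φ = 25.223° = 0.44022440 rad
x = r_b·(cos φ + φ·sin φ) = 44.975253·(0.90465606 + 0.44022440·0.42614248) = 49.124417
y = r_b·(sin φ − φ·cos φ) = 44.975253·(0.42614248 − 0.44022440·0.90465606) = 1.254396

x=49.124417 y=1.254396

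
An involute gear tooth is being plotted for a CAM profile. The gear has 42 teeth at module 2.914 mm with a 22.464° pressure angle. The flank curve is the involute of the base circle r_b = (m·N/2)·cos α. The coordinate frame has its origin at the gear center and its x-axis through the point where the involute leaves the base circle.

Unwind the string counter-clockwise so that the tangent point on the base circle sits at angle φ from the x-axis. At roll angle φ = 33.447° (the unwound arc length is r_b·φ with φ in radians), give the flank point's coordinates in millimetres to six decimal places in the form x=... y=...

x=65.380649 y=3.623656

pitch radius r_p = m·N/2 = 2.914·42/2 = 61.194000
base radius r_b = r_p·cos α = 61.194000·cos 22.464° = 56.550587
roll angle φ = 33.447° = 0.58376027 rad
x = r_b·(cos φ + φ·sin φ) = 56.550587·(0.83439602 + 0.58376027·0.55116538) = 65.380649
y = r_b·(sin φ − φ·cos φ) = 56.550587·(0.55116538 − 0.58376027·0.83439602) = 3.623656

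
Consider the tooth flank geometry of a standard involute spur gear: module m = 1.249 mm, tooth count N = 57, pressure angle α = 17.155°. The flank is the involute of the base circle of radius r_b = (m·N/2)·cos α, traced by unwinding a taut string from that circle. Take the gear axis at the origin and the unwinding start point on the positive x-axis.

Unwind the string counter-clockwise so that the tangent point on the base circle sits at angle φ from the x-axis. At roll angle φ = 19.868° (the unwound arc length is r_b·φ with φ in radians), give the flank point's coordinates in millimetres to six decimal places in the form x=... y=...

x=35.996677 y=0.467073

pitch radius r_p = m·N/2 = 1.249·57/2 = 35.596500
base radius r_b = r_p·cos α = 35.596500·cos 17.155° = 34.012823
roll angle φ = 19.868° = 0.34676202 rad
x = r_b·(cos φ + φ·sin φ) = 34.012823·(0.94047808 + 0.34676202·0.33985434) = 35.996677
y = r_b·(sin φ − φ·cos φ) = 34.012823·(0.33985434 − 0.34676202·0.94047808) = 0.467073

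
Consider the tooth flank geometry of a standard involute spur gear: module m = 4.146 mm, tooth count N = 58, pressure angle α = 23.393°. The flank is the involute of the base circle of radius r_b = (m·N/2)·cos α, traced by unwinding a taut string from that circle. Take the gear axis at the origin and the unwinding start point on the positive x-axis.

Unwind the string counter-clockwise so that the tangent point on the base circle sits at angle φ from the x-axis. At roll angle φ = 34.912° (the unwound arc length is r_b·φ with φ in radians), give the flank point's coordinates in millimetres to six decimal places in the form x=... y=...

x=128.974218 y=8.016796

pitch radius r_p = m·N/2 = 4.146·58/2 = 120.234000
base radius r_b = r_p·cos α = 120.234000·cos 23.393° = 110.351143
roll angle φ = 34.912° = 0.60932935 rad
x = r_b·(cos φ + φ·sin φ) = 110.351143·(0.82003203 + 0.60932935·0.57231763) = 128.974218
y = r_b·(sin φ − φ·cos φ) = 110.351143·(0.57231763 − 0.60932935·0.82003203) = 8.016796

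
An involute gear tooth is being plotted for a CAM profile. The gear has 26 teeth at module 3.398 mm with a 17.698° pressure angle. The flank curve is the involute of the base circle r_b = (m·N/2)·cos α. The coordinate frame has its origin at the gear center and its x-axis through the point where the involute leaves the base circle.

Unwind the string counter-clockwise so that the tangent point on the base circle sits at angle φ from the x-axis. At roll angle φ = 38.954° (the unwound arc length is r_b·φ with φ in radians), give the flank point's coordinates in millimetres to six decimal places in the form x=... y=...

pitch radius r_p = m·N/2 = 3.398·26/2 = 44.174000
base radius r_b = r_p·cos α = 44.174000·cos 17.698° = 42.083337
roll angle φ = 38.954° = 0.67987556 rad
x = r_b·(cos φ + φ·sin φ) = 42.083337·(0.77765096 + 0.67987556·0.62869626) = 50.714048
y = r_b·(sin φ − φ·cos φ) = 42.083337·(0.62869626 − 0.67987556·0.77765096) = 4.207929

x=50.714048 y=4.207929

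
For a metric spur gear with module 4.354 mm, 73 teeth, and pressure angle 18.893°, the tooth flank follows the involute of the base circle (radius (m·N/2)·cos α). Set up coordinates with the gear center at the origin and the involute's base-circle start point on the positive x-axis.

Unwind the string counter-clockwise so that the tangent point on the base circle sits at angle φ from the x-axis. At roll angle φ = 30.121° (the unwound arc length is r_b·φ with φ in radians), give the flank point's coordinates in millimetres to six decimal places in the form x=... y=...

pitch radius r_p = m·N/2 = 4.354·73/2 = 158.921000
base radius r_b = r_p·cos α = 158.921000·cos 18.893° = 150.359119
roll angle φ = 30.121° = 0.52571062 rad
x = r_b·(cos φ + φ·sin φ) = 150.359119·(0.86496755 + 0.52571062·0.50182780) = 169.722931
y = r_b·(sin φ − φ·cos φ) = 150.359119·(0.50182780 − 0.52571062·0.86496755) = 7.082692

x=169.722931 y=7.082692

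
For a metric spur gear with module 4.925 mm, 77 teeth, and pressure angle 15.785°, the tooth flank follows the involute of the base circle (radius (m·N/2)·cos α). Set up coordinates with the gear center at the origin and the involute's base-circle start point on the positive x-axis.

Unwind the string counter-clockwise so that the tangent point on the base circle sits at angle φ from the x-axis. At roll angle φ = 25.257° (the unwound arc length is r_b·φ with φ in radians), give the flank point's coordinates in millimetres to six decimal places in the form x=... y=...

x=199.338137 y=5.109353

pitch radius r_p = m·N/2 = 4.925·77/2 = 189.612500
base radius r_b = r_p·cos α = 189.612500·cos 15.785° = 182.462069
roll angle φ = 25.257° = 0.44081781 rad
x = r_b·(cos φ + φ·sin φ) = 182.462069·(0.90440302 + 0.44081781·0.42667924) = 199.338137
y = r_b·(sin φ − φ·cos φ) = 182.462069·(0.42667924 − 0.44081781·0.90440302) = 5.109353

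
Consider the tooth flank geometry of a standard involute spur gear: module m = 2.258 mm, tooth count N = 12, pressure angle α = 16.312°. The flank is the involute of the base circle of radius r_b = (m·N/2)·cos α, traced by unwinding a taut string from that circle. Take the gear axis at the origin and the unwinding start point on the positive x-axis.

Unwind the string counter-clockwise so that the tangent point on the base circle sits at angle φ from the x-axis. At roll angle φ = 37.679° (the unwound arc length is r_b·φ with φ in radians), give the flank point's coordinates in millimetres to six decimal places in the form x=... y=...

pitch radius r_p = m·N/2 = 2.258·12/2 = 13.548000
base radius r_b = r_p·cos α = 13.548000·cos 16.312° = 13.002645
roll angle φ = 37.679° = 0.65762261 rad
x = r_b·(cos φ + φ·sin φ) = 13.002645·(0.79144762 + 0.65762261·0.61123700) = 15.517499
y = r_b·(sin φ − φ·cos φ) = 13.002645·(0.61123700 − 0.65762261·0.79144762) = 1.180161

x=15.517499 y=1.180161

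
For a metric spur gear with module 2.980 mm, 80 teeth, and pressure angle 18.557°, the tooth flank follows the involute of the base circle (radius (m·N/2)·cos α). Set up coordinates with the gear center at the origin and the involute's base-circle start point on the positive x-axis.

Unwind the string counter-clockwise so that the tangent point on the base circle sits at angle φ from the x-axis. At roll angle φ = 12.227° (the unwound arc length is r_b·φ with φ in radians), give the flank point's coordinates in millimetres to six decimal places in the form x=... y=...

x=115.546352 y=0.364401

pitch radius r_p = m·N/2 = 2.980·80/2 = 119.200000
base radius r_b = r_p·cos α = 119.200000·cos 18.557° = 113.002496
roll angle φ = 12.227° = 0.21340141 rad
x = r_b·(cos φ + φ·sin φ) = 113.002496·(0.97731620 + 0.21340141·0.21178537) = 115.546352
y = r_b·(sin φ − φ·cos φ) = 113.002496·(0.21178537 − 0.21340141·0.97731620) = 0.364401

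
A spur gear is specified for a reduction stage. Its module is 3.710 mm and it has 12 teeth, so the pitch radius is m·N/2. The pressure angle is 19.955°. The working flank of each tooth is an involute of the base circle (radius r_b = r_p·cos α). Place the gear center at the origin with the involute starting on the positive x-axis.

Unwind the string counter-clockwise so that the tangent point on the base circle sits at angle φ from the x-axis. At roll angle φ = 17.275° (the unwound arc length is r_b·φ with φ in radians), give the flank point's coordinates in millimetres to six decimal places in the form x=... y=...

pitch radius r_p = m·N/2 = 3.710·12/2 = 22.260000
base radius r_b = r_p·cos α = 22.260000·cos 19.955° = 20.923531
roll angle φ = 17.275° = 0.30150563 rad
x = r_b·(cos φ + φ·sin φ) = 20.923531·(0.95489046 + 0.30150563·0.29695825) = 21.853060
y = r_b·(sin φ − φ·cos φ) = 20.923531·(0.29695825 − 0.30150563·0.95489046) = 0.189429

x=21.853060 y=0.189429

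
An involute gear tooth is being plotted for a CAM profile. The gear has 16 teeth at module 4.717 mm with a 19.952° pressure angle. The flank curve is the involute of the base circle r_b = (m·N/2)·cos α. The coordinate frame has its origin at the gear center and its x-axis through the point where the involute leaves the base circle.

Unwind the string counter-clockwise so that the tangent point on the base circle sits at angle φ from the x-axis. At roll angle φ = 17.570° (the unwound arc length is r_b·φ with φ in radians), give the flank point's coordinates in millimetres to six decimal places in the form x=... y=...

pitch radius r_p = m·N/2 = 4.717·16/2 = 37.736000
base radius r_b = r_p·cos α = 37.736000·cos 19.952° = 35.471041
roll angle φ = 17.570° = 0.30665435 rad
x = r_b·(cos φ + φ·sin φ) = 35.471041·(0.95334886 + 0.30665435·0.30187076) = 37.099830
y = r_b·(sin φ − φ·cos φ) = 35.471041·(0.30187076 − 0.30665435·0.95334886) = 0.337762

x=37.099830 y=0.337762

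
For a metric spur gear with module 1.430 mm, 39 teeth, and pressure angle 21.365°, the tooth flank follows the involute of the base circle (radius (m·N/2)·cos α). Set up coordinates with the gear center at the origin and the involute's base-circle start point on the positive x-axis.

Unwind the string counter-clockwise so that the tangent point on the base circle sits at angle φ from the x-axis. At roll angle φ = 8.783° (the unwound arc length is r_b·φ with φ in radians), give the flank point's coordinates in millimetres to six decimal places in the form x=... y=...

x=26.272025 y=0.031108

pitch radius r_p = m·N/2 = 1.430·39/2 = 27.885000
base radius r_b = r_p·cos α = 27.885000·cos 21.365° = 25.968702
roll angle φ = 8.783° = 0.15329227 rad
x = r_b·(cos φ + φ·sin φ) = 25.968702·(0.98827373 + 0.15329227·0.15269262) = 26.272025
y = r_b·(sin φ − φ·cos φ) = 25.968702·(0.15269262 − 0.15329227·0.98827373) = 0.031108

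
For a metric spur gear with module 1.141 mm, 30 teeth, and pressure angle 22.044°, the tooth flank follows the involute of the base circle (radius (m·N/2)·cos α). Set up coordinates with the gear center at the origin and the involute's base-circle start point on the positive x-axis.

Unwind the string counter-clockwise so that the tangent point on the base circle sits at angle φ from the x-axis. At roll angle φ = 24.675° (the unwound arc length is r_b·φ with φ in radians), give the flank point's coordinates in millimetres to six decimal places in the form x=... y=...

x=17.267428 y=0.414585

pitch radius r_p = m·N/2 = 1.141·30/2 = 17.115000
base radius r_b = r_p·cos α = 17.115000·cos 22.044° = 15.863823
roll angle φ = 24.675° = 0.43065999 rad
x = r_b·(cos φ + φ·sin φ) = 15.863823·(0.90869042 + 0.43065999·0.41747062) = 17.267428
y = r_b·(sin φ − φ·cos φ) = 15.863823·(0.41747062 − 0.43065999·0.90869042) = 0.414585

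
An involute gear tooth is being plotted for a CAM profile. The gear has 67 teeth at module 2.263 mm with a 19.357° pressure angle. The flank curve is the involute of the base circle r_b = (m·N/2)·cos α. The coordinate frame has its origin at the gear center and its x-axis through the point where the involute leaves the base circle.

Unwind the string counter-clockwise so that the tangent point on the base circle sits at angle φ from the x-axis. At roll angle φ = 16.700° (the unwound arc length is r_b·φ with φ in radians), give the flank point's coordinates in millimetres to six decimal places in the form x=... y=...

x=74.499033 y=0.585362

pitch radius r_p = m·N/2 = 2.263·67/2 = 75.810500
base radius r_b = r_p·cos α = 75.810500·cos 19.357° = 71.525060
roll angle φ = 16.700° = 0.29146999 rad
x = r_b·(cos φ + φ·sin φ) = 71.525060·(0.95782249 + 0.29146999·0.28736052) = 74.499033
y = r_b·(sin φ − φ·cos φ) = 71.525060·(0.28736052 − 0.29146999·0.95782249) = 0.585362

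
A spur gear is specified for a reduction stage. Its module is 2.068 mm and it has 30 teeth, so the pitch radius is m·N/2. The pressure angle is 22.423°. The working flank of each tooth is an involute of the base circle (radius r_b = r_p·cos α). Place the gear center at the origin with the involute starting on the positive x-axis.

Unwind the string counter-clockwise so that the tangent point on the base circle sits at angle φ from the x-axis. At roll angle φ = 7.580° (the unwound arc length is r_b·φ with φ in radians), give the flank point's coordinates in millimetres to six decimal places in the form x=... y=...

pitch radius r_p = m·N/2 = 2.068·30/2 = 31.020000
base radius r_b = r_p·cos α = 31.020000·cos 22.423° = 28.674670
roll angle φ = 7.580° = 0.13229596 rad
x = r_b·(cos φ + φ·sin φ) = 28.674670·(0.99126165 + 0.13229596·0.13191038) = 28.924509
y = r_b·(sin φ − φ·cos φ) = 28.674670·(0.13191038 − 0.13229596·0.99126165) = 0.022093

x=28.924509 y=0.022093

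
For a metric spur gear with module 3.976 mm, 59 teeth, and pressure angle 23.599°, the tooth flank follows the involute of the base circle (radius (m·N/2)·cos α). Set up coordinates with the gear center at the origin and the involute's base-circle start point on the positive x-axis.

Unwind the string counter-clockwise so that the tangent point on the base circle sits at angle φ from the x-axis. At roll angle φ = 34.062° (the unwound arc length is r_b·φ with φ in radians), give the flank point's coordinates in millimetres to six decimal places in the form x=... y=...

x=124.830778 y=7.264958

pitch radius r_p = m·N/2 = 3.976·59/2 = 117.292000
base radius r_b = r_p·cos α = 117.292000·cos 23.599° = 107.482837
roll angle φ = 34.062° = 0.59449405 rad
x = r_b·(cos φ + φ·sin φ) = 107.482837·(0.82843198 + 0.59449405·0.56008968) = 124.830778
y = r_b·(sin φ − φ·cos φ) = 107.482837·(0.56008968 − 0.59449405·0.82843198) = 7.264958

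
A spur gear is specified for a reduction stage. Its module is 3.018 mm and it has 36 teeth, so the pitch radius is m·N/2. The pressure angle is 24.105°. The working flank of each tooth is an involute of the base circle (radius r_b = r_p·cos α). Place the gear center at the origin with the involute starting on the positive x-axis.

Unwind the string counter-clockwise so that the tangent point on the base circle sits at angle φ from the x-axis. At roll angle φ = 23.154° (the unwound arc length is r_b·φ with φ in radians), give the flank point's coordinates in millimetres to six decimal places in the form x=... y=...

x=53.472015 y=1.073116

pitch radius r_p = m·N/2 = 3.018·36/2 = 54.324000
base radius r_b = r_p·cos α = 54.324000·cos 24.105° = 49.586868
roll angle φ = 23.154° = 0.40411354 rad
x = r_b·(cos φ + φ·sin φ) = 49.586868·(0.91945132 + 0.40411354·0.39320385) = 53.472015
y = r_b·(sin φ − φ·cos φ) = 49.586868·(0.39320385 − 0.40411354·0.91945132) = 1.073116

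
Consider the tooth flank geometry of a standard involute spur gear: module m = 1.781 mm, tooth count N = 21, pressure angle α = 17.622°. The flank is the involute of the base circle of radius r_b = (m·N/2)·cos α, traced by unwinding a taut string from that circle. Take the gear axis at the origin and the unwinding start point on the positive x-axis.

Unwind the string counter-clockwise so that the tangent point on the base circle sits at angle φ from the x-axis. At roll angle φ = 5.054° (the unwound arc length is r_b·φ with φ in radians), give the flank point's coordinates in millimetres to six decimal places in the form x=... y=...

pitch radius r_p = m·N/2 = 1.781·21/2 = 18.700500
base radius r_b = r_p·cos α = 18.700500·cos 17.622° = 17.822970
roll angle φ = 5.054° = 0.08820894 rad
x = r_b·(cos φ + φ·sin φ) = 17.822970·(0.99611211 + 0.08820894·0.08809460) = 17.892173
y = r_b·(sin φ − φ·cos φ) = 17.822970·(0.08809460 − 0.08820894·0.99611211) = 0.004074

x=17.892173 y=0.004074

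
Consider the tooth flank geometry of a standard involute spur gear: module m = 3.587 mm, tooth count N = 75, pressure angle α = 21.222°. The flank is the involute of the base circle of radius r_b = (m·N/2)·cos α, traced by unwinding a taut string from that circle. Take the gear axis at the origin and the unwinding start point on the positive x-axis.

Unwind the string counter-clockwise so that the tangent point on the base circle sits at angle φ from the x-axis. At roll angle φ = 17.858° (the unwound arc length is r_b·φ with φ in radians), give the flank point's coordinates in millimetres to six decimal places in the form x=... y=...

pitch radius r_p = m·N/2 = 3.587·75/2 = 134.512500
base radius r_b = r_p·cos α = 134.512500·cos 21.222° = 125.390518
roll angle φ = 17.858° = 0.31168090 rad
x = r_b·(cos φ + φ·sin φ) = 125.390518·(0.95181945 + 0.31168090·0.30665898) = 131.333929
y = r_b·(sin φ − φ·cos φ) = 125.390518·(0.30665898 − 0.31168090·0.95181945) = 1.253283

x=131.333929 y=1.253283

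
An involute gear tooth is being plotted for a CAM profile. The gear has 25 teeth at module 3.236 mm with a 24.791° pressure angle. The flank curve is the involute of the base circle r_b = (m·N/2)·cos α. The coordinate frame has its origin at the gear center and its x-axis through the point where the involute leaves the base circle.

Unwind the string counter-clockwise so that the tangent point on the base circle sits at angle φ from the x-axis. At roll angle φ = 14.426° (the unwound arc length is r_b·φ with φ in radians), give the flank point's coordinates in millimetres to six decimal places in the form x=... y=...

x=37.867863 y=0.194143

pitch radius r_p = m·N/2 = 3.236·25/2 = 40.450000
base radius r_b = r_p·cos α = 40.450000·cos 24.791° = 36.722264
roll angle φ = 14.426° = 0.25178120 rad
x = r_b·(cos φ + φ·sin φ) = 36.722264·(0.96847021 + 0.25178120·0.24912939) = 37.867863
y = r_b·(sin φ − φ·cos φ) = 36.722264·(0.24912939 − 0.25178120·0.96847021) = 0.194143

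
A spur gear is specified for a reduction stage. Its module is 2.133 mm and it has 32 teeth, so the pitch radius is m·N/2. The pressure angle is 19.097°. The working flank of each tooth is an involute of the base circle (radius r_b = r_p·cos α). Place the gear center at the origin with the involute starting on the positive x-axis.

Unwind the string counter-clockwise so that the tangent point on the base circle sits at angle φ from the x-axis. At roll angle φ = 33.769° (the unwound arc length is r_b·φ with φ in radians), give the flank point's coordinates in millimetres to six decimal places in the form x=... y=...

pitch radius r_p = m·N/2 = 2.133·32/2 = 34.128000
base radius r_b = r_p·cos α = 34.128000·cos 19.097° = 32.249801
roll angle φ = 33.769° = 0.58938024 rad
x = r_b·(cos φ + φ·sin φ) = 32.249801·(0.83128533 + 0.58938024·0.55584593) = 37.373970
y = r_b·(sin φ − φ·cos φ) = 32.249801·(0.55584593 − 0.58938024·0.83128533) = 2.125352

x=37.373970 y=2.125352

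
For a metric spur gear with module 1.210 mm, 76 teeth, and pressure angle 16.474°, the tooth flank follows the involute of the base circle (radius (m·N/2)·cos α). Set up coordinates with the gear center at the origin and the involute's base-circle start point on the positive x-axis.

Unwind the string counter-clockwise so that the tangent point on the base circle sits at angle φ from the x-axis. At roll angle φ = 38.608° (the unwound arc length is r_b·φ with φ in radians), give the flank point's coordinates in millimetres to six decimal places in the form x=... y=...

x=52.994713 y=4.295938

pitch radius r_p = m·N/2 = 1.210·76/2 = 45.980000
base radius r_b = r_p·cos α = 45.980000·cos 16.474° = 44.092453
roll angle φ = 38.608° = 0.67383672 rad
x = r_b·(cos φ + φ·sin φ) = 44.092453·(0.78143335 + 0.67383672·0.62398871) = 52.994713
y = r_b·(sin φ − φ·cos φ) = 44.092453·(0.62398871 − 0.67383672·0.78143335) = 4.295938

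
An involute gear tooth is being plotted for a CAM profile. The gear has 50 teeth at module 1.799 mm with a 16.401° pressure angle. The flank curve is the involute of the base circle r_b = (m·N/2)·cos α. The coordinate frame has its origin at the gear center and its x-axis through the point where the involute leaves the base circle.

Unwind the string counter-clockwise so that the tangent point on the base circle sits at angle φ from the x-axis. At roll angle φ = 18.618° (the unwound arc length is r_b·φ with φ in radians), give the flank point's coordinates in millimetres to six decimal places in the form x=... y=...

pitch radius r_p = m·N/2 = 1.799·50/2 = 44.975000
base radius r_b = r_p·cos α = 44.975000·cos 16.401° = 43.144924
roll angle φ = 18.618° = 0.32494540 rad
x = r_b·(cos φ + φ·sin φ) = 43.144924·(0.94766816 + 0.32494540·0.31925704) = 45.362973
y = r_b·(sin φ − φ·cos φ) = 43.144924·(0.31925704 − 0.32494540·0.94766816) = 0.488255

x=45.362973 y=0.488255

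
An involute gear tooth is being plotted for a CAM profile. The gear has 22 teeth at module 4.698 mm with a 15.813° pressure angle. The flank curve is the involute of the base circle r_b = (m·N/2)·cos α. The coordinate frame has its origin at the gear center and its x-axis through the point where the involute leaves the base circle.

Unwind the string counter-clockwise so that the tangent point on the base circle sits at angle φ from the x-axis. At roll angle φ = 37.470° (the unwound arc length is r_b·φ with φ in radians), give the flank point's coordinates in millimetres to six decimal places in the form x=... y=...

x=59.244872 y=4.440422

pitch radius r_p = m·N/2 = 4.698·22/2 = 51.678000
base radius r_b = r_p·cos α = 51.678000·cos 15.813° = 49.722308
roll angle φ = 37.470° = 0.65397487 rad
x = r_b·(cos φ + φ·sin φ) = 49.722308·(0.79367198 + 0.65397487·0.60834595) = 59.244872
y = r_b·(sin φ − φ·cos φ) = 49.722308·(0.60834595 − 0.65397487·0.79367198) = 4.440422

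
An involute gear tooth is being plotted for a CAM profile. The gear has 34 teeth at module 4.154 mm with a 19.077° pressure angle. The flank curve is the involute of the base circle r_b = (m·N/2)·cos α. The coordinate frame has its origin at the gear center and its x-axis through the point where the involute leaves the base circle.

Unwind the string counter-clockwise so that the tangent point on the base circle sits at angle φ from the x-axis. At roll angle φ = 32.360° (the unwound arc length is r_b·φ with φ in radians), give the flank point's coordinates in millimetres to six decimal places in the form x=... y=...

x=76.550248 y=3.881533

pitch radius r_p = m·N/2 = 4.154·34/2 = 70.618000
base radius r_b = r_p·cos α = 70.618000·cos 19.077° = 66.739673
roll angle φ = 32.360° = 0.56478855 rad
x = r_b·(cos φ + φ·sin φ) = 66.739673·(0.84470180 + 0.56478855·0.53523721) = 76.550248
y = r_b·(sin φ − φ·cos φ) = 66.739673·(0.53523721 − 0.56478855·0.84470180) = 3.881533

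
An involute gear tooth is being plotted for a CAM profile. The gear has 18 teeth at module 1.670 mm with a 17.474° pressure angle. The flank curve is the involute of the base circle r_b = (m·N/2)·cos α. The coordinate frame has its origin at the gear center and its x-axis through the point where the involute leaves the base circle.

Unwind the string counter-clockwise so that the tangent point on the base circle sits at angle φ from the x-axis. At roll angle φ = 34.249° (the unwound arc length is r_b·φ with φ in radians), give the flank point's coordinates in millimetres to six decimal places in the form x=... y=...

x=16.673423 y=0.984684

pitch radius r_p = m·N/2 = 1.670·18/2 = 15.030000
base radius r_b = r_p·cos α = 15.030000·cos 17.474° = 14.336415
roll angle φ = 34.249° = 0.59775782 rad
x = r_b·(cos φ + φ·sin φ) = 14.336415·(0.82659957 + 0.59775782·0.56279050) = 16.673423
y = r_b·(sin φ − φ·cos φ) = 14.336415·(0.56279050 − 0.59775782·0.82659957) = 0.984684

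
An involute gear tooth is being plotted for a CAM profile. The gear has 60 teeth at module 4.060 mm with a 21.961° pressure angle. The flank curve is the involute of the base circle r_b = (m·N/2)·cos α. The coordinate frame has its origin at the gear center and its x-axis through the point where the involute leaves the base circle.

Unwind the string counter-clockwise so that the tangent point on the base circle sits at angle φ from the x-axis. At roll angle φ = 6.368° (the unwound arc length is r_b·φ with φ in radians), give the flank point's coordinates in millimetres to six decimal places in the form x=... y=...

pitch radius r_p = m·N/2 = 4.060·60/2 = 121.800000
base radius r_b = r_p·cos α = 121.800000·cos 21.961° = 112.962025
roll angle φ = 6.368° = 0.11114257 rad
x = r_b·(cos φ + φ·sin φ) = 112.962025·(0.99383002 + 0.11114257·0.11091389) = 113.657563
y = r_b·(sin φ − φ·cos φ) = 112.962025·(0.11091389 − 0.11114257·0.99383002) = 0.051632

x=113.657563 y=0.051632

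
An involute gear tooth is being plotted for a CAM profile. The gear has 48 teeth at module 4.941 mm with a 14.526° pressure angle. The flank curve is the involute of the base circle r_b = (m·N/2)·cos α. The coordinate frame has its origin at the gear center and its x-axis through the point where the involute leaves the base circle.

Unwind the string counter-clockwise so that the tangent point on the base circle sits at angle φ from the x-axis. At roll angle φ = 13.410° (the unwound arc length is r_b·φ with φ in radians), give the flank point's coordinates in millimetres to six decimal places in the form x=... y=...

x=117.894527 y=0.487902

pitch radius r_p = m·N/2 = 4.941·48/2 = 118.584000
base radius r_b = r_p·cos α = 118.584000·cos 14.526° = 114.793335
roll angle φ = 13.410° = 0.23404865 rad
x = r_b·(cos φ + φ·sin φ) = 114.793335·(0.97273542 + 0.23404865·0.23191768) = 117.894527
y = r_b·(sin φ − φ·cos φ) = 114.793335·(0.23191768 − 0.23404865·0.97273542) = 0.487902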